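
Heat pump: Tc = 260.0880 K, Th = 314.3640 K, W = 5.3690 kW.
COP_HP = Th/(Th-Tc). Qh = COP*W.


COP = 314.3640 / 54.2760 = 5.7920
Qh = 5.7920 * 5.3690 = 31.0970 kW

COP = 5.7920, Qh = 31.0970 kW


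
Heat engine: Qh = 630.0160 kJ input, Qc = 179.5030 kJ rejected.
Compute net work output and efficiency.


W = 630.0160 - 179.5030 = 450.5130 kJ
eta = 450.5130 / 630.0160 = 0.7151 = 71.5082%

W = 450.5130 kJ, eta = 71.5082%


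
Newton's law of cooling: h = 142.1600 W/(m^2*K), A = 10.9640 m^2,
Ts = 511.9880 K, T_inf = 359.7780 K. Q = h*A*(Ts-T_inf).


dT = 152.2100 K
Q = 142.1600 * 10.9640 * 152.2100 = 237240.9354 W

237240.9354 W


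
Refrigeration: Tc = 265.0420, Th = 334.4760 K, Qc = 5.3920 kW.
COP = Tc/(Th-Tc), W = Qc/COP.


COP = 265.0420 / 69.4340 = 3.8172
W = 5.3920 / 3.8172 = 1.4126 kW

COP = 3.8172, W = 1.4126 kW


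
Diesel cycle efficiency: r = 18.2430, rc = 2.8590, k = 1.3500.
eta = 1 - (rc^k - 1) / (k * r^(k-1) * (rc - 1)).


r^(k-1) = 2.7630
rc^k = 4.1294
eta = 0.5487 = 54.8698%

54.8698%


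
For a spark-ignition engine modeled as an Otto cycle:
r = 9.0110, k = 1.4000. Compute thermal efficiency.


r^(k-1) = 2.4094
eta = 1 - 1/2.4094 = 0.5850 = 58.4959%

58.4959%


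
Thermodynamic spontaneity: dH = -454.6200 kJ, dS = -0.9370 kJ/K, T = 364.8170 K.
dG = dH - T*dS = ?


T*dS = 364.8170 * -0.9370 = -341.8335 kJ
dG = -454.6200 + 341.8335 = -112.7865 kJ (spontaneous)

dG = -112.7865 kJ, spontaneous


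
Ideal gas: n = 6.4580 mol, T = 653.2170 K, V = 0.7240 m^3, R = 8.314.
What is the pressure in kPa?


P = nRT/V = 6.4580 * 8.314 * 653.2170 / 0.7240
= 35072.4044 / 0.7240 = 48442.5475 Pa = 48.4425 kPa

48.4425 kPa


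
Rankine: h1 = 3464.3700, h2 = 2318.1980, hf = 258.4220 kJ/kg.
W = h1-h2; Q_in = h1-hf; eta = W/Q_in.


W = 1146.1720 kJ/kg
Q_in = 3205.9480 kJ/kg
eta = 0.3575 = 35.7514%

eta = 35.7514%


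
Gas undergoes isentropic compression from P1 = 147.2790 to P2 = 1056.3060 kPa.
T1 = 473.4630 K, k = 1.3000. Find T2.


(k-1)/k = 0.2308
(P2/P1)^exp = 1.5756
T2 = 473.4630 * 1.5756 = 746.0080 K

746.0080 K


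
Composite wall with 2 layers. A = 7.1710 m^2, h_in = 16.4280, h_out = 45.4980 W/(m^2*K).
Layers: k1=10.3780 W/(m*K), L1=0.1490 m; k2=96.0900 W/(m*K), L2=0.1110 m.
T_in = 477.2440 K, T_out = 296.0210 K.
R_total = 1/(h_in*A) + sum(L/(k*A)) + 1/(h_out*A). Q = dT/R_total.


R_conv_in = 1/(16.4280*7.1710) = 0.0085
R_1 = 0.1490/(10.3780*7.1710) = 0.0020
R_2 = 0.1110/(96.0900*7.1710) = 0.0002
R_conv_out = 1/(45.4980*7.1710) = 0.0031
R_total = 0.0137 K/W
Q = 181.2230 / 0.0137 = 13211.7604 W

R_total = 0.0137 K/W, Q = 13211.7604 W


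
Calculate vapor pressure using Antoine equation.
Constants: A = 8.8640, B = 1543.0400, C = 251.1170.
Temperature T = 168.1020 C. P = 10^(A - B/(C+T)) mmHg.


C+T = 419.2190
B/(C+T) = 3.6807
log10(P) = 8.8640 - 3.6807 = 5.1833
P = 10^5.1833 = 152493.3121 mmHg

152493.3121 mmHg


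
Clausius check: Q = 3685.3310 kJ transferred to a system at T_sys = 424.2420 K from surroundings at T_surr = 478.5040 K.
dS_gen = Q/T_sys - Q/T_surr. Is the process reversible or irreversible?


dS_sys = 3685.3310/424.2420 = 8.6869 kJ/K
dS_surr = -3685.3310/478.5040 = -7.7018 kJ/K
dS_gen = 8.6869 - 7.7018 = 0.9851 kJ/K (irreversible)

dS_gen = 0.9851 kJ/K, irreversible


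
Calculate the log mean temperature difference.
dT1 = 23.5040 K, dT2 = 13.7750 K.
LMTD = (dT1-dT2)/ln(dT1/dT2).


dT1/dT2 = 1.7063
ln(dT1/dT2) = 0.5343
LMTD = 9.7290 / 0.5343 = 18.2084 K

18.2084 K


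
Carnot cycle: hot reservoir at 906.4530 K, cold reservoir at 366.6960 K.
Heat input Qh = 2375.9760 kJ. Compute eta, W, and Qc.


eta = 1 - 366.6960/906.4530 = 0.5955
W = 0.5955 * 2375.9760 = 1414.8000 kJ
Qc = 2375.9760 - 1414.8000 = 961.1760 kJ

eta = 59.5461%, W = 1414.8000 kJ, Qc = 961.1760 kJ


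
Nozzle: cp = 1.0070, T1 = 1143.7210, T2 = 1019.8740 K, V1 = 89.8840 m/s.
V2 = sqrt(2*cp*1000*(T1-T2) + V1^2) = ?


dT = 123.8470 K
2*cp*1000*dT = 249427.8580
V1^2 = 8079.1335
V2 = sqrt(257506.9915) = 507.4515 m/s

507.4515 m/s


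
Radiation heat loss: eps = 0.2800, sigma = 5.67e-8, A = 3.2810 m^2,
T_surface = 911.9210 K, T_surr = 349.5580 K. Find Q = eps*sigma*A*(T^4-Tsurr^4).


T^4 = 6.9156e+11
Tsurr^4 = 1.4931e+10
Q = 0.2800 * 5.67e-8 * 3.2810 * 6.7663e+11 = 35244.9721 W

35244.9721 W


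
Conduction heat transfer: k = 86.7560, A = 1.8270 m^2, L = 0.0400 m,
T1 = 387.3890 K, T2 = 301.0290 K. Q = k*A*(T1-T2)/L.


dT = 86.3600 K
Q = 86.7560 * 1.8270 * 86.3600 / 0.0400 = 342208.4347 W

342208.4347 W


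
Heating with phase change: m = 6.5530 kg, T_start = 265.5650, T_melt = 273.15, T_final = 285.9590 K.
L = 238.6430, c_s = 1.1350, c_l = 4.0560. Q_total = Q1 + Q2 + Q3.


Q1 (sensible, solid) = 6.5530 * 1.1350 * 7.5850 = 56.4146 kJ
Q2 (latent) = 6.5530 * 238.6430 = 1563.8276 kJ
Q3 (sensible, liquid) = 6.5530 * 4.0560 * 12.8090 = 340.4500 kJ
Q_total = 1960.6922 kJ

1960.6922 kJ


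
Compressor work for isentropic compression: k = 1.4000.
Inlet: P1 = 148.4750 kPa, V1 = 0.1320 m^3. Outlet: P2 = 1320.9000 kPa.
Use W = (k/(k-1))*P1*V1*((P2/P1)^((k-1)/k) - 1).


(k-1)/k = 0.2857
(P2/P1)^exp = 1.8673
W = 3.5000 * 148.4750 * 0.1320 * (1.8673 - 1) = 59.4901 kJ

59.4901 kJ


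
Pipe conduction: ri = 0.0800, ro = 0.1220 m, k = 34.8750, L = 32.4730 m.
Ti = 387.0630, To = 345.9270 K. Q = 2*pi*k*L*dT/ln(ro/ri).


dT = 41.1360 K
ln(ro/ri) = 0.4220
Q = 2*pi*34.8750*32.4730*41.1360 / 0.4220 = 693636.3725 W

693636.3725 W


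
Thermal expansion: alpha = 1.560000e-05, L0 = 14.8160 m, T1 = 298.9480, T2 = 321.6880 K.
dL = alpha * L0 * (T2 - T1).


dT = 22.7400 K
dL = 1.560000e-05 * 14.8160 * 22.7400 = 0.005256 m
L_final = 14.821256 m

dL = 0.005256 m


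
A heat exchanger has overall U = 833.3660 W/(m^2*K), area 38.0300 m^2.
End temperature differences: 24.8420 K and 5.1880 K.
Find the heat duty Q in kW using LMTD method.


LMTD = 12.5489 K
Q = 833.3660 * 38.0300 * 12.5489 = 397712.5549 W = 397.7126 kW

397.7126 kW


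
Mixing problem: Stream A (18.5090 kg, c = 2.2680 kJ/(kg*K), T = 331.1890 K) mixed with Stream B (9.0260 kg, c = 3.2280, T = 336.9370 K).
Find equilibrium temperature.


num = 23719.7605
den = 71.1143
Tf = 333.5440 K

333.5440 K


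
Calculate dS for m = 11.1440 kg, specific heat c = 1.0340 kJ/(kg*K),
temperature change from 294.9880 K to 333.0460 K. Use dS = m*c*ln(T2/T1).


T2/T1 = 1.1290
ln(T2/T1) = 0.1213
dS = 11.1440 * 1.0340 * 0.1213 = 1.3983 kJ/K

1.3983 kJ/K


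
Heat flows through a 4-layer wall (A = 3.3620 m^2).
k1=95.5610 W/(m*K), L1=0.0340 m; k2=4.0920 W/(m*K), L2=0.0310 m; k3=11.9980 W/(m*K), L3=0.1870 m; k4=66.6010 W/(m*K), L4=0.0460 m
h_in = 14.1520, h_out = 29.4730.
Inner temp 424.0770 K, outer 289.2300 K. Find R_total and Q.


R_conv_in = 1/(14.1520*3.3620) = 0.0210
R_1 = 0.0340/(95.5610*3.3620) = 0.0001
R_2 = 0.0310/(4.0920*3.3620) = 0.0023
R_3 = 0.1870/(11.9980*3.3620) = 0.0046
R_4 = 0.0460/(66.6010*3.3620) = 0.0002
R_conv_out = 1/(29.4730*3.3620) = 0.0101
R_total = 0.0383 K/W
Q = 134.8470 / 0.0383 = 3519.8714 W

R_total = 0.0383 K/W, Q = 3519.8714 W


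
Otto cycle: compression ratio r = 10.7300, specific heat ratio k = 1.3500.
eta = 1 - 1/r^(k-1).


r^(k-1) = 2.2946
eta = 1 - 1/2.2946 = 0.5642 = 56.4197%

56.4197%


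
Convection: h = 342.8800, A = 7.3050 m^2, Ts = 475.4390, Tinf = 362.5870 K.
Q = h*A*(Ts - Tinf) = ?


dT = 112.8520 K
Q = 342.8800 * 7.3050 * 112.8520 = 282664.7379 W

282664.7379 W


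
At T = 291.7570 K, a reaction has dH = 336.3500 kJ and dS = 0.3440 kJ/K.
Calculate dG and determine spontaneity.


T*dS = 291.7570 * 0.3440 = 100.3644 kJ
dG = 336.3500 - 100.3644 = 235.9856 kJ (non-spontaneous)

dG = 235.9856 kJ, non-spontaneous


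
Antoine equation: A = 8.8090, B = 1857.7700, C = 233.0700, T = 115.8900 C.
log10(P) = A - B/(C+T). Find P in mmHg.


C+T = 348.9600
B/(C+T) = 5.3237
log10(P) = 8.8090 - 5.3237 = 3.4853
P = 10^3.4853 = 3056.7972 mmHg

3056.7972 mmHg


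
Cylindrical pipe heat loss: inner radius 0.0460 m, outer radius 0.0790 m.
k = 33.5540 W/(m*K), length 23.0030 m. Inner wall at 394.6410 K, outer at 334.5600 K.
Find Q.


dT = 60.0810 K
ln(ro/ri) = 0.5408
Q = 2*pi*33.5540*23.0030*60.0810 / 0.5408 = 538770.6549 W

538770.6549 W


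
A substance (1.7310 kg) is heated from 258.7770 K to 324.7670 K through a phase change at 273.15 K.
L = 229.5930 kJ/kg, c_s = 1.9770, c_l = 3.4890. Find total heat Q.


Q1 (sensible, solid) = 1.7310 * 1.9770 * 14.3730 = 49.1871 kJ
Q2 (latent) = 1.7310 * 229.5930 = 397.4255 kJ
Q3 (sensible, liquid) = 1.7310 * 3.4890 * 51.6170 = 311.7388 kJ
Q_total = 758.3513 kJ

758.3513 kJ


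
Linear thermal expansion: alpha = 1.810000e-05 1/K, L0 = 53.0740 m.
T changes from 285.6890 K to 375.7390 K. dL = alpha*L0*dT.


dT = 90.0500 K
dL = 1.810000e-05 * 53.0740 * 90.0500 = 0.086506 m
L_final = 53.160506 m

dL = 0.086506 m


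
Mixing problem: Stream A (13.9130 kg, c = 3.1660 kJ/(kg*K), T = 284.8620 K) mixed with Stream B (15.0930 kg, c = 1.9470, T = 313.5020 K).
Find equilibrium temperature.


num = 21760.3524
den = 73.4346
Tf = 296.3228 K

296.3228 K


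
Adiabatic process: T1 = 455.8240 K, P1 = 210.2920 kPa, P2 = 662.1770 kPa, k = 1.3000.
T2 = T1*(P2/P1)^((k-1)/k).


(k-1)/k = 0.2308
(P2/P1)^exp = 1.3030
T2 = 455.8240 * 1.3030 = 593.9573 K

593.9573 K


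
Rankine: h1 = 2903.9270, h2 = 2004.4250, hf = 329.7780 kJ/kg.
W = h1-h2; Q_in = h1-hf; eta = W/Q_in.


W = 899.5020 kJ/kg
Q_in = 2574.1490 kJ/kg
eta = 0.3494 = 34.9437%

eta = 34.9437%


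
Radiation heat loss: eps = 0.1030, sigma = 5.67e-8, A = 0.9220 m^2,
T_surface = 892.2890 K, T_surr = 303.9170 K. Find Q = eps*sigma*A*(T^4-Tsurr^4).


T^4 = 6.3390e+11
Tsurr^4 = 8.5314e+09
Q = 0.1030 * 5.67e-8 * 0.9220 * 6.2537e+11 = 3367.3535 W

3367.3535 W


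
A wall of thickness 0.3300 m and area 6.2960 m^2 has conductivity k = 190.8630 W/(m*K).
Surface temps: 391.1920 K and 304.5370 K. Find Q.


dT = 86.6550 K
Q = 190.8630 * 6.2960 * 86.6550 / 0.3300 = 315548.5231 W

315548.5231 W


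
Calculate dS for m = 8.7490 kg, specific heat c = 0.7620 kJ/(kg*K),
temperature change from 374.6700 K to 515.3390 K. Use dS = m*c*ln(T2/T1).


T2/T1 = 1.3754
ln(T2/T1) = 0.3188
dS = 8.7490 * 0.7620 * 0.3188 = 2.1252 kJ/K

2.1252 kJ/K


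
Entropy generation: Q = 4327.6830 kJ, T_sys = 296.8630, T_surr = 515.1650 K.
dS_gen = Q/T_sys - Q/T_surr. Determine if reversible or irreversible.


dS_sys = 4327.6830/296.8630 = 14.5780 kJ/K
dS_surr = -4327.6830/515.1650 = -8.4006 kJ/K
dS_gen = 14.5780 - 8.4006 = 6.1775 kJ/K (irreversible)

dS_gen = 6.1775 kJ/K, irreversible


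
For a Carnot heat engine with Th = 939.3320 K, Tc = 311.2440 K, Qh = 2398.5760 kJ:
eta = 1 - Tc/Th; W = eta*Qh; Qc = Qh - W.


eta = 1 - 311.2440/939.3320 = 0.6687
W = 0.6687 * 2398.5760 = 1603.8172 kJ
Qc = 2398.5760 - 1603.8172 = 794.7588 kJ

eta = 66.8654%, W = 1603.8172 kJ, Qc = 794.7588 kJ


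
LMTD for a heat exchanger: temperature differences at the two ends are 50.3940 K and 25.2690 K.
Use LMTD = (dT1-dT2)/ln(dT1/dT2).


dT1/dT2 = 1.9943
ln(dT1/dT2) = 0.6903
LMTD = 25.1250 / 0.6903 = 36.3975 K

36.3975 K


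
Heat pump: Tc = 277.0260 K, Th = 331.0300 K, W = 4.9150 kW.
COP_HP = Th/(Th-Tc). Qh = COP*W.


COP = 331.0300 / 54.0040 = 6.1297
Qh = 6.1297 * 4.9150 = 30.1276 kW

COP = 6.1297, Qh = 30.1276 kW


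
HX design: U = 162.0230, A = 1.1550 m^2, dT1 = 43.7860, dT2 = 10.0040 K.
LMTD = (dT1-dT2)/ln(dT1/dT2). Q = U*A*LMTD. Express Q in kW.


LMTD = 22.8824 K
Q = 162.0230 * 1.1550 * 22.8824 = 4282.1396 W = 4.2821 kW

4.2821 kW


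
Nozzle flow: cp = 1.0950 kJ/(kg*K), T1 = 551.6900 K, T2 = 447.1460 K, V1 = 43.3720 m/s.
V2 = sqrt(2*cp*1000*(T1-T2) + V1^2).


dT = 104.5440 K
2*cp*1000*dT = 228951.3600
V1^2 = 1881.1304
V2 = sqrt(230832.4904) = 480.4503 m/s

480.4503 m/s


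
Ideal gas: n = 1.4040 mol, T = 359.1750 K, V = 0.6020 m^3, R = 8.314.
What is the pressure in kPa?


P = nRT/V = 1.4040 * 8.314 * 359.1750 / 0.6020
= 4192.5981 / 0.6020 = 6964.4486 Pa = 6.9644 kPa

6.9644 kPa


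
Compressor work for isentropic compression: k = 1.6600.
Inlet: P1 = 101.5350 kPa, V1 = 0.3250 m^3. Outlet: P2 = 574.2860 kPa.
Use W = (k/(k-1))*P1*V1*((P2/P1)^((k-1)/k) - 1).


(k-1)/k = 0.3976
(P2/P1)^exp = 1.9916
W = 2.5152 * 101.5350 * 0.3250 * (1.9916 - 1) = 82.2960 kJ

82.2960 kJ


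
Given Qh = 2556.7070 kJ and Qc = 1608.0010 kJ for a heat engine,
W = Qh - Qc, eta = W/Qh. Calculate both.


W = 2556.7070 - 1608.0010 = 948.7060 kJ
eta = 948.7060 / 2556.7070 = 0.3711 = 37.1066%

W = 948.7060 kJ, eta = 37.1066%


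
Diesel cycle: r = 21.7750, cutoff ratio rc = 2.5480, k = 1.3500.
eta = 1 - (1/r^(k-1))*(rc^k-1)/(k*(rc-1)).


r^(k-1) = 2.9396
rc^k = 3.5348
eta = 0.5874 = 58.7371%

58.7371%


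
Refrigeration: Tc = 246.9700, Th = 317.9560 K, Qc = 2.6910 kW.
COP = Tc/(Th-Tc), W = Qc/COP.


COP = 246.9700 / 70.9860 = 3.4791
W = 2.6910 / 3.4791 = 0.7735 kW

COP = 3.4791, W = 0.7735 kW


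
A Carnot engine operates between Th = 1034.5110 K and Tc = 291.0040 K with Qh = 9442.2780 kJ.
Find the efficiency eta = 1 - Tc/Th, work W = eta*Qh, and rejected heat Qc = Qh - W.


eta = 1 - 291.0040/1034.5110 = 0.7187
W = 0.7187 * 9442.2780 = 6786.2012 kJ
Qc = 9442.2780 - 6786.2012 = 2656.0768 kJ

eta = 71.8704%, W = 6786.2012 kJ, Qc = 2656.0768 kJ


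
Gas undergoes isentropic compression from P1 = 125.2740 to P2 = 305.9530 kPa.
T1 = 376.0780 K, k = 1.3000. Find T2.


(k-1)/k = 0.2308
(P2/P1)^exp = 1.2288
T2 = 376.0780 * 1.2288 = 462.1349 K

462.1349 K


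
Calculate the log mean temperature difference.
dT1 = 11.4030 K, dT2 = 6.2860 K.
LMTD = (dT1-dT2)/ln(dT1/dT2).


dT1/dT2 = 1.8140
ln(dT1/dT2) = 0.5956
LMTD = 5.1170 / 0.5956 = 8.5920 K

8.5920 K


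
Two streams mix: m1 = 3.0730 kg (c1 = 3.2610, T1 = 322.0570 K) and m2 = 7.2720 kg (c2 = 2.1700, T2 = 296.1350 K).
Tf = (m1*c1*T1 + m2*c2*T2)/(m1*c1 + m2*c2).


num = 7900.4316
den = 25.8013
Tf = 306.2029 K

306.2029 K


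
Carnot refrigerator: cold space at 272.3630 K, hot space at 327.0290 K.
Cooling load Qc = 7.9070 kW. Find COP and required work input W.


COP = 272.3630 / 54.6660 = 4.9823
W = 7.9070 / 4.9823 = 1.5870 kW

COP = 4.9823, W = 1.5870 kW


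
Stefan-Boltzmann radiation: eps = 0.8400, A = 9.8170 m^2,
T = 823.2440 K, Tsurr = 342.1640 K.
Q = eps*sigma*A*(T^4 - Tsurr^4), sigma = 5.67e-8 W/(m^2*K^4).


T^4 = 4.5932e+11
Tsurr^4 = 1.3707e+10
Q = 0.8400 * 5.67e-8 * 9.8170 * 4.4561e+11 = 208352.1827 W

208352.1827 W


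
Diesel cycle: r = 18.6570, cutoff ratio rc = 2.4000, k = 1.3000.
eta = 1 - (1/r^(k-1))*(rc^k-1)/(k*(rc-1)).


r^(k-1) = 2.4058
rc^k = 3.1209
eta = 0.5156 = 51.5617%

51.5617%


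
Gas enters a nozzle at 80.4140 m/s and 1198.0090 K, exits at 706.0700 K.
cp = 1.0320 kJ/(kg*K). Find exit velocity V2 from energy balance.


dT = 491.9390 K
2*cp*1000*dT = 1015362.0960
V1^2 = 6466.4114
V2 = sqrt(1021828.5074) = 1010.8553 m/s

1010.8553 m/s


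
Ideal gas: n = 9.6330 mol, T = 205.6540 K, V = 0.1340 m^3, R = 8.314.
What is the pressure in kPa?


P = nRT/V = 9.6330 * 8.314 * 205.6540 / 0.1340
= 16470.5743 / 0.1340 = 122914.7333 Pa = 122.9147 kPa

122.9147 kPa


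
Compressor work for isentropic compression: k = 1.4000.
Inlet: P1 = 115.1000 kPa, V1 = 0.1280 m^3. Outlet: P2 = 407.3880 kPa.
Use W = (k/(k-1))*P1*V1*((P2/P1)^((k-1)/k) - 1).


(k-1)/k = 0.2857
(P2/P1)^exp = 1.4350
W = 3.5000 * 115.1000 * 0.1280 * (1.4350 - 1) = 22.4283 kJ

22.4283 kJ


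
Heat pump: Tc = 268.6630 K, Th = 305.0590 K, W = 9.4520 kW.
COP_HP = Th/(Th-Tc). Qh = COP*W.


COP = 305.0590 / 36.3960 = 8.3817
Qh = 8.3817 * 9.4520 = 79.2235 kW

COP = 8.3817, Qh = 79.2235 kW


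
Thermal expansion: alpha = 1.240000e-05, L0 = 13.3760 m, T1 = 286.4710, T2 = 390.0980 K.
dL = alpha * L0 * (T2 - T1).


dT = 103.6270 K
dL = 1.240000e-05 * 13.3760 * 103.6270 = 0.017188 m
L_final = 13.393188 m

dL = 0.017188 m


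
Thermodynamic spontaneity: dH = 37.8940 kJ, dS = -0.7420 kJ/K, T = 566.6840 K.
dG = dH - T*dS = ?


T*dS = 566.6840 * -0.7420 = -420.4795 kJ
dG = 37.8940 + 420.4795 = 458.3735 kJ (non-spontaneous)

dG = 458.3735 kJ, non-spontaneous


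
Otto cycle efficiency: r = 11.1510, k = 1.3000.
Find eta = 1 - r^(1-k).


r^(k-1) = 2.0616
eta = 1 - 1/2.0616 = 0.5149 = 51.4928%

51.4928%


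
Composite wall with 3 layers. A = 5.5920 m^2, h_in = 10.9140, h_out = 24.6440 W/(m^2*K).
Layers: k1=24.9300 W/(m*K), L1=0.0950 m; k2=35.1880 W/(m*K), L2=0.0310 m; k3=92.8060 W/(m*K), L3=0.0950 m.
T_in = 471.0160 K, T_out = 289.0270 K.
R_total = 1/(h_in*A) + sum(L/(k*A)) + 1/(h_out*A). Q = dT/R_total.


R_conv_in = 1/(10.9140*5.5920) = 0.0164
R_1 = 0.0950/(24.9300*5.5920) = 0.0007
R_2 = 0.0310/(35.1880*5.5920) = 0.0002
R_3 = 0.0950/(92.8060*5.5920) = 0.0002
R_conv_out = 1/(24.6440*5.5920) = 0.0073
R_total = 0.0247 K/W
Q = 181.9890 / 0.0247 = 7378.8656 W

R_total = 0.0247 K/W, Q = 7378.8656 W


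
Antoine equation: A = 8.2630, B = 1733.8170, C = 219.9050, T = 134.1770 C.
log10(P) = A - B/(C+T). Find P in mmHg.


C+T = 354.0820
B/(C+T) = 4.8967
log10(P) = 8.2630 - 4.8967 = 3.3663
P = 10^3.3663 = 2324.5887 mmHg

2324.5887 mmHg


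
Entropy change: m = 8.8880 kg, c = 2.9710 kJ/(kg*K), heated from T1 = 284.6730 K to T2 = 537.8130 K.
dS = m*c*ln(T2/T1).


T2/T1 = 1.8892
ln(T2/T1) = 0.6362
dS = 8.8880 * 2.9710 * 0.6362 = 16.7989 kJ/K

16.7989 kJ/K


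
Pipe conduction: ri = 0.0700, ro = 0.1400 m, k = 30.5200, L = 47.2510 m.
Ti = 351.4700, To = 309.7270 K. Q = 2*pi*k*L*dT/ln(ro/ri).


dT = 41.7430 K
ln(ro/ri) = 0.6931
Q = 2*pi*30.5200*47.2510*41.7430 / 0.6931 = 545674.4239 W

545674.4239 W


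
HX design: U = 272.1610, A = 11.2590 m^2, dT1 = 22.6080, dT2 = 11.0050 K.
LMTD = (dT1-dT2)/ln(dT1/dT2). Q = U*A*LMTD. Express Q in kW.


LMTD = 16.1163 K
Q = 272.1610 * 11.2590 * 16.1163 = 49384.5599 W = 49.3846 kW

49.3846 kW


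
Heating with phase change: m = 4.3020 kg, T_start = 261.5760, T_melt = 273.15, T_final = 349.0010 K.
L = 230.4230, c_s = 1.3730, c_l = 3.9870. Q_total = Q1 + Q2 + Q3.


Q1 (sensible, solid) = 4.3020 * 1.3730 * 11.5740 = 68.3635 kJ
Q2 (latent) = 4.3020 * 230.4230 = 991.2797 kJ
Q3 (sensible, liquid) = 4.3020 * 3.9870 * 75.8510 = 1301.0020 kJ
Q_total = 2360.6452 kJ

2360.6452 kJ


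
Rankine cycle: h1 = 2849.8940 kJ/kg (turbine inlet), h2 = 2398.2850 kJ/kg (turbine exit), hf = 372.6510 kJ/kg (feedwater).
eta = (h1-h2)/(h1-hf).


W = 451.6090 kJ/kg
Q_in = 2477.2430 kJ/kg
eta = 0.1823 = 18.2303%

eta = 18.2303%


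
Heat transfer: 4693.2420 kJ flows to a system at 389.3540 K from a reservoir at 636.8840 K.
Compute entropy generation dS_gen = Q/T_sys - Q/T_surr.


dS_sys = 4693.2420/389.3540 = 12.0539 kJ/K
dS_surr = -4693.2420/636.8840 = -7.3691 kJ/K
dS_gen = 12.0539 - 7.3691 = 4.6849 kJ/K (irreversible)

dS_gen = 4.6849 kJ/K, irreversible


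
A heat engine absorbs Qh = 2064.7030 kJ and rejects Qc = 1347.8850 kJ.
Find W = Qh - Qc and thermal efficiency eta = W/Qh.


W = 2064.7030 - 1347.8850 = 716.8180 kJ
eta = 716.8180 / 2064.7030 = 0.3472 = 34.7177%

W = 716.8180 kJ, eta = 34.7177%


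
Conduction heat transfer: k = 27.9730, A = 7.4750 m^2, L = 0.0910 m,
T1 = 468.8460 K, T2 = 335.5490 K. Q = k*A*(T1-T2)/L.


dT = 133.2970 K
Q = 27.9730 * 7.4750 * 133.2970 / 0.0910 = 306287.4663 W

306287.4663 W


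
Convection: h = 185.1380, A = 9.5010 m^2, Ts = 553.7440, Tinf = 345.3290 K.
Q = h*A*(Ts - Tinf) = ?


dT = 208.4150 K
Q = 185.1380 * 9.5010 * 208.4150 = 366601.1801 W

366601.1801 W


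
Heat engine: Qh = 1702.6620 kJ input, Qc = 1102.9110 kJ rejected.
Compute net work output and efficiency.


W = 1702.6620 - 1102.9110 = 599.7510 kJ
eta = 599.7510 / 1702.6620 = 0.3522 = 35.2243%

W = 599.7510 kJ, eta = 35.2243%


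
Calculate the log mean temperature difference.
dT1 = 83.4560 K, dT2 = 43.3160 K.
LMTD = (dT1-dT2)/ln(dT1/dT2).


dT1/dT2 = 1.9267
ln(dT1/dT2) = 0.6558
LMTD = 40.1400 / 0.6558 = 61.2079 K

61.2079 K


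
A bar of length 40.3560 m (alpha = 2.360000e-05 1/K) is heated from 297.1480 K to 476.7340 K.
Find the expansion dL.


dT = 179.5860 K
dL = 2.360000e-05 * 40.3560 * 179.5860 = 0.171038 m
L_final = 40.527038 m

dL = 0.171038 m


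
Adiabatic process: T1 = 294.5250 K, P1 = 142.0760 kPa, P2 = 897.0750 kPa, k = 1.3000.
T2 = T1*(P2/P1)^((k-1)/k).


(k-1)/k = 0.2308
(P2/P1)^exp = 1.5300
T2 = 294.5250 * 1.5300 = 450.6181 K

450.6181 K


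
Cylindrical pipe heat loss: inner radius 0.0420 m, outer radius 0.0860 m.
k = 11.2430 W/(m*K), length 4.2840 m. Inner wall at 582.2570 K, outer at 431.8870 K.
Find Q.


dT = 150.3700 K
ln(ro/ri) = 0.7167
Q = 2*pi*11.2430*4.2840*150.3700 / 0.7167 = 63496.3649 W

63496.3649 W


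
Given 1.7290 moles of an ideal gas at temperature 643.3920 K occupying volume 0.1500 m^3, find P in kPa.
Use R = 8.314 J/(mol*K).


P = nRT/V = 1.7290 * 8.314 * 643.3920 / 0.1500
= 9248.6995 / 0.1500 = 61657.9968 Pa = 61.6580 kPa

61.6580 kPa


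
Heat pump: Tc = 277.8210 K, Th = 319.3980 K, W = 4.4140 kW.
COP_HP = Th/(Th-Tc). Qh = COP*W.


COP = 319.3980 / 41.5770 = 7.6821
Qh = 7.6821 * 4.4140 = 33.9087 kW

COP = 7.6821, Qh = 33.9087 kW


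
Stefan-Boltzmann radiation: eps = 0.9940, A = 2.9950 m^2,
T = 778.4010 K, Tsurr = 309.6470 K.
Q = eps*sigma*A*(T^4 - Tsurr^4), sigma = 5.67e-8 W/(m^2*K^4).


T^4 = 3.6712e+11
Tsurr^4 = 9.1932e+09
Q = 0.9940 * 5.67e-8 * 2.9950 * 3.5793e+11 = 60417.9666 W

60417.9666 W


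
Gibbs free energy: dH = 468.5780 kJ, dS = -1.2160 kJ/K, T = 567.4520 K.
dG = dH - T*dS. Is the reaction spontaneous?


T*dS = 567.4520 * -1.2160 = -690.0216 kJ
dG = 468.5780 + 690.0216 = 1158.5996 kJ (non-spontaneous)

dG = 1158.5996 kJ, non-spontaneous


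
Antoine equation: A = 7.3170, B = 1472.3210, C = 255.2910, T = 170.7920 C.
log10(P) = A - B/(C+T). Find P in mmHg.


C+T = 426.0830
B/(C+T) = 3.4555
log10(P) = 7.3170 - 3.4555 = 3.8615
P = 10^3.8615 = 7269.7700 mmHg

7269.7700 mmHg


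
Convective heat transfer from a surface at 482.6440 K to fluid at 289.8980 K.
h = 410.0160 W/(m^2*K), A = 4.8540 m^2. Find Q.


dT = 192.7460 K
Q = 410.0160 * 4.8540 * 192.7460 = 383606.4939 W

383606.4939 W


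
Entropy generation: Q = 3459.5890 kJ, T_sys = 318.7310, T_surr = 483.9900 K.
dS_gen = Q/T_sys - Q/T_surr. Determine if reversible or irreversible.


dS_sys = 3459.5890/318.7310 = 10.8543 kJ/K
dS_surr = -3459.5890/483.9900 = -7.1481 kJ/K
dS_gen = 10.8543 - 7.1481 = 3.7062 kJ/K (irreversible)

dS_gen = 3.7062 kJ/K, irreversible


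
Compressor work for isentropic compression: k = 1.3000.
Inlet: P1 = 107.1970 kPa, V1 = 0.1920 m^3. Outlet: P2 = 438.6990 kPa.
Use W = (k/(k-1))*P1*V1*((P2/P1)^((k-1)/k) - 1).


(k-1)/k = 0.2308
(P2/P1)^exp = 1.3843
W = 4.3333 * 107.1970 * 0.1920 * (1.3843 - 1) = 34.2740 kJ

34.2740 kJ


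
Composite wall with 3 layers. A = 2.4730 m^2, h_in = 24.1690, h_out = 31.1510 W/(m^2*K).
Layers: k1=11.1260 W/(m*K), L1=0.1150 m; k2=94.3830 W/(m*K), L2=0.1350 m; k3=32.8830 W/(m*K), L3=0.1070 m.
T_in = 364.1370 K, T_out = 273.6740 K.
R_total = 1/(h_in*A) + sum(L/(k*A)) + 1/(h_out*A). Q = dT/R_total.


R_conv_in = 1/(24.1690*2.4730) = 0.0167
R_1 = 0.1150/(11.1260*2.4730) = 0.0042
R_2 = 0.1350/(94.3830*2.4730) = 0.0006
R_3 = 0.1070/(32.8830*2.4730) = 0.0013
R_conv_out = 1/(31.1510*2.4730) = 0.0130
R_total = 0.0358 K/W
Q = 90.4630 / 0.0358 = 2527.9255 W

R_total = 0.0358 K/W, Q = 2527.9255 W


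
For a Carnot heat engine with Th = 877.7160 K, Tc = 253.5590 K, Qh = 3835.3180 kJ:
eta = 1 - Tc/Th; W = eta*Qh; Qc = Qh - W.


eta = 1 - 253.5590/877.7160 = 0.7111
W = 0.7111 * 3835.3180 = 2727.3521 kJ
Qc = 3835.3180 - 2727.3521 = 1107.9659 kJ

eta = 71.1115%, W = 2727.3521 kJ, Qc = 1107.9659 kJ


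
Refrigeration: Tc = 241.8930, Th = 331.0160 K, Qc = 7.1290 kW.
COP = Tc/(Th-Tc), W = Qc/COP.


COP = 241.8930 / 89.1230 = 2.7141
W = 7.1290 / 2.7141 = 2.6266 kW

COP = 2.7141, W = 2.6266 kW


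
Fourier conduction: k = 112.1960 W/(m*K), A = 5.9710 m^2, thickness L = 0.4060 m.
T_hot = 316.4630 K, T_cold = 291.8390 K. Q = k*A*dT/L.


dT = 24.6240 K
Q = 112.1960 * 5.9710 * 24.6240 / 0.4060 = 40630.9535 W

40630.9535 W


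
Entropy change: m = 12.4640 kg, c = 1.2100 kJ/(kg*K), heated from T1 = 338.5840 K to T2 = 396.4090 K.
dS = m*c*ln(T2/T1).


T2/T1 = 1.1708
ln(T2/T1) = 0.1577
dS = 12.4640 * 1.2100 * 0.1577 = 2.3780 kJ/K

2.3780 kJ/K


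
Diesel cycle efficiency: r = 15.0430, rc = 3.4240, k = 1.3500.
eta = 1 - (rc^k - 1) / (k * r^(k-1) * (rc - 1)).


r^(k-1) = 2.5827
rc^k = 5.2677
eta = 0.4950 = 49.5037%

49.5037%


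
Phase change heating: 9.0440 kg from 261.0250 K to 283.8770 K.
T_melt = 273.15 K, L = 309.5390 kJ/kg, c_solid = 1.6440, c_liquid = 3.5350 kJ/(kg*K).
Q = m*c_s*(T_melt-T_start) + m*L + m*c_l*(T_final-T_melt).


Q1 (sensible, solid) = 9.0440 * 1.6440 * 12.1250 = 180.2786 kJ
Q2 (latent) = 9.0440 * 309.5390 = 2799.4707 kJ
Q3 (sensible, liquid) = 9.0440 * 3.5350 * 10.7270 = 342.9480 kJ
Q_total = 3322.6973 kJ

3322.6973 kJ


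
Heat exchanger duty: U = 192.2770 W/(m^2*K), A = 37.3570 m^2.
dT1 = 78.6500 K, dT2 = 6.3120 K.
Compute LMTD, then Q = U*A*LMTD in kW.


LMTD = 28.6765 K
Q = 192.2770 * 37.3570 * 28.6765 = 205980.0575 W = 205.9801 kW

205.9801 kW


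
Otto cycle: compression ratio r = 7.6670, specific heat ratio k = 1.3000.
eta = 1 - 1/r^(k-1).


r^(k-1) = 1.8424
eta = 1 - 1/1.8424 = 0.4572 = 45.7234%

45.7234%


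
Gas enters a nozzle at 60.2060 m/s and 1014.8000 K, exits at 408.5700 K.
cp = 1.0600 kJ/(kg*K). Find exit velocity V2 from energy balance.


dT = 606.2300 K
2*cp*1000*dT = 1285207.6000
V1^2 = 3624.7624
V2 = sqrt(1288832.3624) = 1135.2675 m/s

1135.2675 m/s


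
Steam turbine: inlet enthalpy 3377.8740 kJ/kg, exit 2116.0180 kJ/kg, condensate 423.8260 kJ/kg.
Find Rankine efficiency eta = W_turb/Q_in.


W = 1261.8560 kJ/kg
Q_in = 2954.0480 kJ/kg
eta = 0.4272 = 42.7162%

eta = 42.7162%


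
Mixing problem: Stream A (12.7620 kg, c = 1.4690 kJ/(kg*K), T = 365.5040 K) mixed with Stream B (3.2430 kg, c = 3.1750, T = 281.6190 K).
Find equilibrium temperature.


num = 9751.9387
den = 29.0439
Tf = 335.7654 K

335.7654 K


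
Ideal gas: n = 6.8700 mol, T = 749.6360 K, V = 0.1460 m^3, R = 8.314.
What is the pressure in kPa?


P = nRT/V = 6.8700 * 8.314 * 749.6360 / 0.1460
= 42817.0943 / 0.1460 = 293267.7695 Pa = 293.2678 kPa

293.2678 kPa


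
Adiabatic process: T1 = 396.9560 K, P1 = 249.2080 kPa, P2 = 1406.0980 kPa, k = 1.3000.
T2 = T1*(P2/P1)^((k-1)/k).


(k-1)/k = 0.2308
(P2/P1)^exp = 1.4908
T2 = 396.9560 * 1.4908 = 591.7724 K

591.7724 K


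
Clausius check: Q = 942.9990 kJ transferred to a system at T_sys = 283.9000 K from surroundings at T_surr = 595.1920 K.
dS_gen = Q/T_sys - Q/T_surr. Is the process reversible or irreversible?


dS_sys = 942.9990/283.9000 = 3.3216 kJ/K
dS_surr = -942.9990/595.1920 = -1.5844 kJ/K
dS_gen = 3.3216 - 1.5844 = 1.7372 kJ/K (irreversible)

dS_gen = 1.7372 kJ/K, irreversible


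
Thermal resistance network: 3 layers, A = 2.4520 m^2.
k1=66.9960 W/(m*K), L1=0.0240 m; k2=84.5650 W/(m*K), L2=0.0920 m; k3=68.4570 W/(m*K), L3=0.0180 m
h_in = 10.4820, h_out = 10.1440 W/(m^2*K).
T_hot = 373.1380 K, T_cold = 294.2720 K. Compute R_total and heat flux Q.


R_conv_in = 1/(10.4820*2.4520) = 0.0389
R_1 = 0.0240/(66.9960*2.4520) = 0.0001
R_2 = 0.0920/(84.5650*2.4520) = 0.0004
R_3 = 0.0180/(68.4570*2.4520) = 0.0001
R_conv_out = 1/(10.1440*2.4520) = 0.0402
R_total = 0.0798 K/W
Q = 78.8660 / 0.0798 = 988.1868 W

R_total = 0.0798 K/W, Q = 988.1868 W


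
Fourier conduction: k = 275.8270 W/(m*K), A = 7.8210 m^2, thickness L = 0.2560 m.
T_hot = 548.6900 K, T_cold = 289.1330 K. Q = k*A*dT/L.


dT = 259.5570 K
Q = 275.8270 * 7.8210 * 259.5570 / 0.2560 = 2187216.8468 W

2187216.8468 W


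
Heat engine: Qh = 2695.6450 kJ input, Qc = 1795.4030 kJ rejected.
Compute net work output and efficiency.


W = 2695.6450 - 1795.4030 = 900.2420 kJ
eta = 900.2420 / 2695.6450 = 0.3340 = 33.3962%

W = 900.2420 kJ, eta = 33.3962%


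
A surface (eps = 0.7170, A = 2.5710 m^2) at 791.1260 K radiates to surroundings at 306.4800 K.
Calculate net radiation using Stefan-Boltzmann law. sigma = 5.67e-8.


T^4 = 3.9173e+11
Tsurr^4 = 8.8228e+09
Q = 0.7170 * 5.67e-8 * 2.5710 * 3.8290e+11 = 40021.5105 W

40021.5105 W


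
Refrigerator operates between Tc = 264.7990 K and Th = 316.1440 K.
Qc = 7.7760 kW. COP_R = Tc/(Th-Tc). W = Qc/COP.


COP = 264.7990 / 51.3450 = 5.1572
W = 7.7760 / 5.1572 = 1.5078 kW

COP = 5.1572, W = 1.5078 kW


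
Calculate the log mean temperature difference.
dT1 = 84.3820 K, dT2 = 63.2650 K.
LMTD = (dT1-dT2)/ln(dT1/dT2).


dT1/dT2 = 1.3338
ln(dT1/dT2) = 0.2880
LMTD = 21.1170 / 0.2880 = 73.3174 K

73.3174 K


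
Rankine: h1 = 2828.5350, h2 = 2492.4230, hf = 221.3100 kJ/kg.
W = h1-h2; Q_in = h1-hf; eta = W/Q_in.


W = 336.1120 kJ/kg
Q_in = 2607.2250 kJ/kg
eta = 0.1289 = 12.8916%

eta = 12.8916%


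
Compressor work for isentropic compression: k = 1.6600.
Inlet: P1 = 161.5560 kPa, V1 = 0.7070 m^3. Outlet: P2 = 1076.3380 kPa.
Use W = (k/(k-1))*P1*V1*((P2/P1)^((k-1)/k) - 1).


(k-1)/k = 0.3976
(P2/P1)^exp = 2.1255
W = 2.5152 * 161.5560 * 0.7070 * (2.1255 - 1) = 323.3409 kJ

323.3409 kJ


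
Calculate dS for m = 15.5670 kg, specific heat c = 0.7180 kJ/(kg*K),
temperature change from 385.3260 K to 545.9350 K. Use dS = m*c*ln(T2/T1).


T2/T1 = 1.4168
ln(T2/T1) = 0.3484
dS = 15.5670 * 0.7180 * 0.3484 = 3.8942 kJ/K

3.8942 kJ/K


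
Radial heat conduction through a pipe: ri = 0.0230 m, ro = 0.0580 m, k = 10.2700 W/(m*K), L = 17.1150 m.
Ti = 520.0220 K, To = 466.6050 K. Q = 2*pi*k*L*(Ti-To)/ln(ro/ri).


dT = 53.4170 K
ln(ro/ri) = 0.9249
Q = 2*pi*10.2700*17.1150*53.4170 / 0.9249 = 63780.6614 W

63780.6614 W


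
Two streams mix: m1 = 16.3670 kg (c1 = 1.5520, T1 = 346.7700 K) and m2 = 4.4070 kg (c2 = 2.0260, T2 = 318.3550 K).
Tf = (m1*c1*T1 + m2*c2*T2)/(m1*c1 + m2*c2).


num = 11650.9660
den = 34.3302
Tf = 339.3798 K

339.3798 K


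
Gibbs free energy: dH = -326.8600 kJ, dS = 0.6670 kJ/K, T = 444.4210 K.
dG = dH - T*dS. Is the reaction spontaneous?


T*dS = 444.4210 * 0.6670 = 296.4288 kJ
dG = -326.8600 - 296.4288 = -623.2888 kJ (spontaneous)

dG = -623.2888 kJ, spontaneous


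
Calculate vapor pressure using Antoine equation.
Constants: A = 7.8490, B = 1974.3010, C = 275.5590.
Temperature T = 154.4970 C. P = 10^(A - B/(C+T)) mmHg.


C+T = 430.0560
B/(C+T) = 4.5908
log10(P) = 7.8490 - 4.5908 = 3.2582
P = 10^3.2582 = 1812.1753 mmHg

1812.1753 mmHg


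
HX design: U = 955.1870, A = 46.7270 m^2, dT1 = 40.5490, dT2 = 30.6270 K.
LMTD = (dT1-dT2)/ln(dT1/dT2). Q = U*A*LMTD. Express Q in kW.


LMTD = 35.3563 K
Q = 955.1870 * 46.7270 * 35.3563 = 1578057.2305 W = 1578.0572 kW

1578.0572 kW


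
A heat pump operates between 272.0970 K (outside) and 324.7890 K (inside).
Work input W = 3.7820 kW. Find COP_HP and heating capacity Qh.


COP = 324.7890 / 52.6920 = 6.1639
Qh = 6.1639 * 3.7820 = 23.3119 kW

COP = 6.1639, Qh = 23.3119 kW


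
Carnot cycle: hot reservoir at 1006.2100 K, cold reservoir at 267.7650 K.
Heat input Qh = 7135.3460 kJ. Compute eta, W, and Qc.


eta = 1 - 267.7650/1006.2100 = 0.7339
W = 0.7339 * 7135.3460 = 5236.5417 kJ
Qc = 7135.3460 - 5236.5417 = 1898.8043 kJ

eta = 73.3888%, W = 5236.5417 kJ, Qc = 1898.8043 kJ


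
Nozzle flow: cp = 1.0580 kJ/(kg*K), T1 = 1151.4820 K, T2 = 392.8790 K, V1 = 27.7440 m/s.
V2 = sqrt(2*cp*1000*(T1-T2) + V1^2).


dT = 758.6030 K
2*cp*1000*dT = 1605203.9480
V1^2 = 769.7295
V2 = sqrt(1605973.6775) = 1267.2702 m/s

1267.2702 m/s


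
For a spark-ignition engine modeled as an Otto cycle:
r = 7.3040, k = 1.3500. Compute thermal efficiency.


r^(k-1) = 2.0056
eta = 1 - 1/2.0056 = 0.5014 = 50.1398%

50.1398%


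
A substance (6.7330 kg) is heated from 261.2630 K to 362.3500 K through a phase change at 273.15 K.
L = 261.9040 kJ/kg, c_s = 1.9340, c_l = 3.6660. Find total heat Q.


Q1 (sensible, solid) = 6.7330 * 1.9340 * 11.8870 = 154.7880 kJ
Q2 (latent) = 6.7330 * 261.9040 = 1763.3996 kJ
Q3 (sensible, liquid) = 6.7330 * 3.6660 * 89.2000 = 2201.7395 kJ
Q_total = 4119.9271 kJ

4119.9271 kJ


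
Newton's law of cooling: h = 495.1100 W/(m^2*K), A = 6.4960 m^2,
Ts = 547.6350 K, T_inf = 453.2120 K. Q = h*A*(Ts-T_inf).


dT = 94.4230 K
Q = 495.1100 * 6.4960 * 94.4230 = 303686.5159 W

303686.5159 W


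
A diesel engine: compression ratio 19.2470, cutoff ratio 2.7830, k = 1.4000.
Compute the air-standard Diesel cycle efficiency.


r^(k-1) = 3.2640
rc^k = 4.1910
eta = 0.6083 = 60.8345%

60.8345%


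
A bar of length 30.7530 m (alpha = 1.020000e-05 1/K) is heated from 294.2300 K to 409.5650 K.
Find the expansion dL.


dT = 115.3350 K
dL = 1.020000e-05 * 30.7530 * 115.3350 = 0.036178 m
L_final = 30.789178 m

dL = 0.036178 m


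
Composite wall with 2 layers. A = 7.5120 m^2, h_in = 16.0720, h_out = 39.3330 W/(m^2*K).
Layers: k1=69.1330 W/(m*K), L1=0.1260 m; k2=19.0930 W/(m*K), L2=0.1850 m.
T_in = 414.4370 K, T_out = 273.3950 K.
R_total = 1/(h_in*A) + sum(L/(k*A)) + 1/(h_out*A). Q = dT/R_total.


R_conv_in = 1/(16.0720*7.5120) = 0.0083
R_1 = 0.1260/(69.1330*7.5120) = 0.0002
R_2 = 0.1850/(19.0930*7.5120) = 0.0013
R_conv_out = 1/(39.3330*7.5120) = 0.0034
R_total = 0.0132 K/W
Q = 141.0420 / 0.0132 = 10685.2648 W

R_total = 0.0132 K/W, Q = 10685.2648 W


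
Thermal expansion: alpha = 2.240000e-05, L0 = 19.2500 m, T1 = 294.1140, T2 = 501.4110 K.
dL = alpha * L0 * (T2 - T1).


dT = 207.2970 K
dL = 2.240000e-05 * 19.2500 * 207.2970 = 0.089386 m
L_final = 19.339386 m

dL = 0.089386 m


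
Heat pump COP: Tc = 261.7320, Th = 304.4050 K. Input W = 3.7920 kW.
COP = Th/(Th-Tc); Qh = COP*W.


COP = 304.4050 / 42.6730 = 7.1334
Qh = 7.1334 * 3.7920 = 27.0500 kW

COP = 7.1334, Qh = 27.0500 kW


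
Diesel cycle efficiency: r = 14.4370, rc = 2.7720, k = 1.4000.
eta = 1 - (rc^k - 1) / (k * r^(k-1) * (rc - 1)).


r^(k-1) = 2.9093
rc^k = 4.1678
eta = 0.5611 = 56.1085%

56.1085%


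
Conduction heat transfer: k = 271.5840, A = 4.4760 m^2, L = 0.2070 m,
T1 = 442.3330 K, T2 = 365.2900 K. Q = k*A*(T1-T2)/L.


dT = 77.0430 K
Q = 271.5840 * 4.4760 * 77.0430 / 0.2070 = 452435.9420 W

452435.9420 W


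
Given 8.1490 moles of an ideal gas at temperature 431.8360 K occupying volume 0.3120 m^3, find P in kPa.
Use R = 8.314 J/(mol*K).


P = nRT/V = 8.1490 * 8.314 * 431.8360 / 0.3120
= 29257.2284 / 0.3120 = 93773.1680 Pa = 93.7732 kPa

93.7732 kPa


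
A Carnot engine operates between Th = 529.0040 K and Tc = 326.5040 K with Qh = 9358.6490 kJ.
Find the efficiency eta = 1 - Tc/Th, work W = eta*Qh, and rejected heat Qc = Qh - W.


eta = 1 - 326.5040/529.0040 = 0.3828
W = 0.3828 * 9358.6490 = 3582.4425 kJ
Qc = 9358.6490 - 3582.4425 = 5776.2065 kJ

eta = 38.2795%, W = 3582.4425 kJ, Qc = 5776.2065 kJ


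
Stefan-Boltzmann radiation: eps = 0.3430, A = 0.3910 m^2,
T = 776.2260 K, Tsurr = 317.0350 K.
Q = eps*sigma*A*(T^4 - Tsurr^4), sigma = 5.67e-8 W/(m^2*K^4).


T^4 = 3.6304e+11
Tsurr^4 = 1.0102e+10
Q = 0.3430 * 5.67e-8 * 0.3910 * 3.5294e+11 = 2683.7988 W

2683.7988 W


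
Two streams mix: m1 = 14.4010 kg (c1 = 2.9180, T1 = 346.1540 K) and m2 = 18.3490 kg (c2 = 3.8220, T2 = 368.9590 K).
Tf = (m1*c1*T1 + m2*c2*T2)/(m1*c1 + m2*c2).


num = 40421.1739
den = 112.1520
Tf = 360.4142 K

360.4142 K


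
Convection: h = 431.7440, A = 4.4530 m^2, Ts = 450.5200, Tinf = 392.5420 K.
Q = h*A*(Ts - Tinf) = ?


dT = 57.9780 K
Q = 431.7440 * 4.4530 * 57.9780 = 111465.9536 W

111465.9536 W


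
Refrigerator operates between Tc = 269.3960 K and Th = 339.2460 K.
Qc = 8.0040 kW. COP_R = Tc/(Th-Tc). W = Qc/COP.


COP = 269.3960 / 69.8500 = 3.8568
W = 8.0040 / 3.8568 = 2.0753 kW

COP = 3.8568, W = 2.0753 kW


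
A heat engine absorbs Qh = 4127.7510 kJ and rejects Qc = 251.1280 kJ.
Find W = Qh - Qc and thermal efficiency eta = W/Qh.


W = 4127.7510 - 251.1280 = 3876.6230 kJ
eta = 3876.6230 / 4127.7510 = 0.9392 = 93.9161%

W = 3876.6230 kJ, eta = 93.9161%


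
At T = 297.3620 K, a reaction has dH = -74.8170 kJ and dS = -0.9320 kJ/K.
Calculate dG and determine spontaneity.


T*dS = 297.3620 * -0.9320 = -277.1414 kJ
dG = -74.8170 + 277.1414 = 202.3244 kJ (non-spontaneous)

dG = 202.3244 kJ, non-spontaneous


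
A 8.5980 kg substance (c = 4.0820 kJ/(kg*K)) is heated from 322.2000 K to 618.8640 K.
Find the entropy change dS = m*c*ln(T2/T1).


T2/T1 = 1.9207
ln(T2/T1) = 0.6527
dS = 8.5980 * 4.0820 * 0.6527 = 22.9083 kJ/K

22.9083 kJ/K


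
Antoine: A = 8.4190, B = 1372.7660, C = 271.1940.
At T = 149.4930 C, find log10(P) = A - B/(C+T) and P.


C+T = 420.6870
B/(C+T) = 3.2632
log10(P) = 8.4190 - 3.2632 = 5.1558
P = 10^5.1558 = 143168.3796 mmHg

143168.3796 mmHg


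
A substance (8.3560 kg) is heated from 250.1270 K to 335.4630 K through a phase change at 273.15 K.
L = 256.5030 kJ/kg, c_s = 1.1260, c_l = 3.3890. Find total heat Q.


Q1 (sensible, solid) = 8.3560 * 1.1260 * 23.0230 = 216.6201 kJ
Q2 (latent) = 8.3560 * 256.5030 = 2143.3391 kJ
Q3 (sensible, liquid) = 8.3560 * 3.3890 * 62.3130 = 1764.6097 kJ
Q_total = 4124.5689 kJ

4124.5689 kJ


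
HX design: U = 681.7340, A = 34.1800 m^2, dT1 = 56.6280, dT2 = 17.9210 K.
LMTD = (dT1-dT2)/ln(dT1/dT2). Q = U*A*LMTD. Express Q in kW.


LMTD = 33.6427 K
Q = 681.7340 * 34.1800 * 33.6427 = 783932.0932 W = 783.9321 kW

783.9321 kW


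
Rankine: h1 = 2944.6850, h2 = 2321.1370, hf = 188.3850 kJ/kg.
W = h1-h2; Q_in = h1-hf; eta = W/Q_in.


W = 623.5480 kJ/kg
Q_in = 2756.3000 kJ/kg
eta = 0.2262 = 22.6226%

eta = 22.6226%


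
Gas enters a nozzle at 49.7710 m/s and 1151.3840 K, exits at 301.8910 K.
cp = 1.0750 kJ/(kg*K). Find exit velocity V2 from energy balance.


dT = 849.4930 K
2*cp*1000*dT = 1826409.9500
V1^2 = 2477.1524
V2 = sqrt(1828887.1024) = 1352.3635 m/s

1352.3635 m/s


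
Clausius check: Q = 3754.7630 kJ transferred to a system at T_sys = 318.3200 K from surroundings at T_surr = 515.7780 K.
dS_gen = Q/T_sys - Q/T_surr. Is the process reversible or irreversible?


dS_sys = 3754.7630/318.3200 = 11.7956 kJ/K
dS_surr = -3754.7630/515.7780 = -7.2798 kJ/K
dS_gen = 11.7956 - 7.2798 = 4.5158 kJ/K (irreversible)

dS_gen = 4.5158 kJ/K, irreversible


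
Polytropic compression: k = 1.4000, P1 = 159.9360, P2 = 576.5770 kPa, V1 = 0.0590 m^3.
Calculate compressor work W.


(k-1)/k = 0.2857
(P2/P1)^exp = 1.4425
W = 3.5000 * 159.9360 * 0.0590 * (1.4425 - 1) = 14.6145 kJ

14.6145 kJ


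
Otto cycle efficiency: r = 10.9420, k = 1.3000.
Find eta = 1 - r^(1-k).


r^(k-1) = 2.0499
eta = 1 - 1/2.0499 = 0.5122 = 51.2167%

51.2167%


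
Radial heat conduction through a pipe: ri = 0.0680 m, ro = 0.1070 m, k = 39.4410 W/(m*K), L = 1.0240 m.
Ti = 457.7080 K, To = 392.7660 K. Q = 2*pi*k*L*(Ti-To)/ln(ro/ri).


dT = 64.9420 K
ln(ro/ri) = 0.4533
Q = 2*pi*39.4410*1.0240*64.9420 / 0.4533 = 36353.6013 W

36353.6013 W


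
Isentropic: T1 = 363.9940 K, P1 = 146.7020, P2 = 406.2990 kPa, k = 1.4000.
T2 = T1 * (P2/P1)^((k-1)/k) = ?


(k-1)/k = 0.2857
(P2/P1)^exp = 1.3378
T2 = 363.9940 * 1.3378 = 486.9642 K

486.9642 K


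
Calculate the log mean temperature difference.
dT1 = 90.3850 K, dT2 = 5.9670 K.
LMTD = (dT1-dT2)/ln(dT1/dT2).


dT1/dT2 = 15.1475
ln(dT1/dT2) = 2.7178
LMTD = 84.4180 / 2.7178 = 31.0608 K

31.0608 K


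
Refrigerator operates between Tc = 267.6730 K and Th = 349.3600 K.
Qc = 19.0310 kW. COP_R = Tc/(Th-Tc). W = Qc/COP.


COP = 267.6730 / 81.6870 = 3.2768
W = 19.0310 / 3.2768 = 5.8078 kW

COP = 3.2768, W = 5.8078 kW


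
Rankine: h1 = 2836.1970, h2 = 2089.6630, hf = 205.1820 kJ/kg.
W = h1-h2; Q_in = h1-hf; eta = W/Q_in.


W = 746.5340 kJ/kg
Q_in = 2631.0150 kJ/kg
eta = 0.2837 = 28.3744%

eta = 28.3744%


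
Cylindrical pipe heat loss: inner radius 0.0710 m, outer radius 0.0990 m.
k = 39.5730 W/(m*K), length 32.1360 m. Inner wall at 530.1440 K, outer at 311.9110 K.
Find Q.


dT = 218.2330 K
ln(ro/ri) = 0.3324
Q = 2*pi*39.5730*32.1360*218.2330 / 0.3324 = 5245390.7554 W

5245390.7554 W
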